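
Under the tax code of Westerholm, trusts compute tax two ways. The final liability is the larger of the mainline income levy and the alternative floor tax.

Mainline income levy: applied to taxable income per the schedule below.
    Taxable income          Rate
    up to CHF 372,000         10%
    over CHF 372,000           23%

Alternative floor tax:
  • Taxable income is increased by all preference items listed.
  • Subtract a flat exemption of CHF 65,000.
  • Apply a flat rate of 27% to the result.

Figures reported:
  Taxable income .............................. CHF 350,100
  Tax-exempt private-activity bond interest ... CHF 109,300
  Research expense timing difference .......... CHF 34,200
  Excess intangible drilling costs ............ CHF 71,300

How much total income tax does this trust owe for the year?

CHF 134,973

Alternative floor tax:
  Adjusted income: CHF 350,100 + CHF 109,300 + CHF 34,200 + CHF 71,300 = CHF 564,900
  Less exemption CHF 65,000 → base CHF 499,900
  CHF 499,900 × 27% = CHF 134,973

Mainline income levy:
  CHF 350,100 × 10% = CHF 35,010

CHF 134,973 > CHF 35,010, so the alternative floor tax is the binding amount.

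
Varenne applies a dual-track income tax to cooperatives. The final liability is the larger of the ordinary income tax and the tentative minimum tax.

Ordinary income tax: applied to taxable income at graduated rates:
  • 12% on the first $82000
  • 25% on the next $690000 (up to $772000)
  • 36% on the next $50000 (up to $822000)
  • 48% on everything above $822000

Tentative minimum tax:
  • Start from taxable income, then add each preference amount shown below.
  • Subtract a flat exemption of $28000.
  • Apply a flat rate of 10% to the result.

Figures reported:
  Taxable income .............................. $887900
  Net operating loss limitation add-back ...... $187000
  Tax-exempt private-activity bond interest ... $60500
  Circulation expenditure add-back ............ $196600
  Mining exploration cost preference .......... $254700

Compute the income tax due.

$231972

Ordinary income tax:
  $82000 × 12% = $9840
  $690000 × 25% = $172500
  $50000 × 36% = $18000
  $65900 × 48% = $31632
  → $231972

Tentative minimum tax:
  Adjusted income: $887900 + $187000 + $60500 + $196600 + $254700 = $1586700
  Less exemption $28000 → base $1558700
  $1558700 × 10% = $155870

$231972 > $155870, so the ordinary income tax governs.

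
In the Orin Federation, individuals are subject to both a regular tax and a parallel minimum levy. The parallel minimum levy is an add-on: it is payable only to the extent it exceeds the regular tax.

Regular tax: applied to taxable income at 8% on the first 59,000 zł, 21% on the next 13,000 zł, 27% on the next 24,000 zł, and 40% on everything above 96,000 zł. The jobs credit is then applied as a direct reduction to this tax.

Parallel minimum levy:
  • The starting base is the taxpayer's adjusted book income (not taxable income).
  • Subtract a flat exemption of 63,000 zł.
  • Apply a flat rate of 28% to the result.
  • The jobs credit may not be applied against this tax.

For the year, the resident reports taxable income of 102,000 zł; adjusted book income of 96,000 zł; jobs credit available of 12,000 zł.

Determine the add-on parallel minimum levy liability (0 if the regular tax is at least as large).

4,910 zł

Regular tax:
  59,000 zł × 8% = 4,720 zł
  13,000 zł × 21% = 2,730 zł
  24,000 zł × 27% = 6,480 zł
  6,000 zł × 40% = 2,400 zł
  → 16,330 zł
  Less jobs credit 12,000 zł → 4,330 zł

Parallel minimum levy:
  Base (adjusted book income): 96,000 zł
  Less exemption 63,000 zł → base 33,000 zł
  33,000 zł × 28% = 9,240 zł

Excess of parallel minimum levy over regular tax: 9,240 zł − 4,330 zł = 4,910 zł.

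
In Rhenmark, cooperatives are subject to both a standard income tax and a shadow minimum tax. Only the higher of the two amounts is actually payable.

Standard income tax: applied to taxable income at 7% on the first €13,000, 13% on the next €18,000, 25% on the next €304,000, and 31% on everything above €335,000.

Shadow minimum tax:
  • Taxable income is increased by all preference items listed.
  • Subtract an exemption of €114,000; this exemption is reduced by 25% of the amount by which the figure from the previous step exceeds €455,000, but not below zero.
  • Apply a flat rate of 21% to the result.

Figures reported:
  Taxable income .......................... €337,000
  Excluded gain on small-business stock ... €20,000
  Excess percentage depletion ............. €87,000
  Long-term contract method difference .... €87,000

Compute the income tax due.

€91,560

Standard income tax:
  €13,000 × 7% = €910
  €18,000 × 13% = €2,340
  €304,000 × 25% = €76,000
  €2,000 × 31% = €620
  → €79,870

Shadow minimum tax:
  Adjusted income: €337,000 + €20,000 + €87,000 + €87,000 = €531,000
  Exemption: €114,000 − 25% × (€531,000 − €455,000) = €114,000 − €19,000 = €95,000
  Base: €531,000 − €95,000 = €436,000
  €436,000 × 21% = €91,560

€91,560 > €79,870, so the shadow minimum tax is the binding amount.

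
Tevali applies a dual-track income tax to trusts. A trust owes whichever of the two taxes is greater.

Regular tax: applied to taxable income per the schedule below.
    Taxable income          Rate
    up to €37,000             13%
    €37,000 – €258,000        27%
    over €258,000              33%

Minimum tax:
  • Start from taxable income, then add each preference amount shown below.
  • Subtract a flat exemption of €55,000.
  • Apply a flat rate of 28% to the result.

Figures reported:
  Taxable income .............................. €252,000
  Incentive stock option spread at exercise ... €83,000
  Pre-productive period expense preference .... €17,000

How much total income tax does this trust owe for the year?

Regular tax:
  €37,000 × 13% = €4,810
  €215,000 × 27% = €58,050
  → €62,860

Minimum tax:
  Adjusted income: €252,000 + €83,000 + €17,000 = €352,000
  Less exemption €55,000 → base €297,000
  €297,000 × 28% = €83,160

€83,160 > €62,860, so the minimum tax is the binding amount.

€83,160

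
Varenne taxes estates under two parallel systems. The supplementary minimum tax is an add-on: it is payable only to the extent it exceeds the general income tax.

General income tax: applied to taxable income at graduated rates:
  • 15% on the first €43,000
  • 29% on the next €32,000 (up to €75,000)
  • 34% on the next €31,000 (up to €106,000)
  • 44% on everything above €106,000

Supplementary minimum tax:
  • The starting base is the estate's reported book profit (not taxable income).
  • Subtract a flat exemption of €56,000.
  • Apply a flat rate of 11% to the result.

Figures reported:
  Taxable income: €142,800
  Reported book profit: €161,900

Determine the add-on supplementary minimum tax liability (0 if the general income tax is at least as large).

Supplementary minimum tax:
  Base (reported book profit): €161,900
  Less exemption €56,000 → base €105,900
  €105,900 × 11% = €11,649

General income tax:
  €43,000 × 15% = €6,450
  €32,000 × 29% = €9,280
  €31,000 × 34% = €10,540
  €36,800 × 44% = €16,192
  → €42,462

€11,649 ≤ €42,462, so no add-on is due.

€0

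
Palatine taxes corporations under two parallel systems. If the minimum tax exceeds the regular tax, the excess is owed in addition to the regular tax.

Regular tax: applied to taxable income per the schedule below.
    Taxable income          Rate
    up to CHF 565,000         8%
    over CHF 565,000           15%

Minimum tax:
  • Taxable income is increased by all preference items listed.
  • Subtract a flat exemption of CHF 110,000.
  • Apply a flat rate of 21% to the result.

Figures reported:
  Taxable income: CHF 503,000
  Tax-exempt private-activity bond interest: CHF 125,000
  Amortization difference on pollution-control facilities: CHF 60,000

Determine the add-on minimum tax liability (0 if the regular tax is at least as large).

Minimum tax:
  Adjusted income: CHF 503,000 + CHF 125,000 + CHF 60,000 = CHF 688,000
  Less exemption CHF 110,000 → base CHF 578,000
  CHF 578,000 × 21% = CHF 121,380

Regular tax:
  CHF 503,000 × 8% = CHF 40,240

Excess of minimum tax over regular tax: CHF 121,380 − CHF 40,240 = CHF 81,140.

CHF 81,140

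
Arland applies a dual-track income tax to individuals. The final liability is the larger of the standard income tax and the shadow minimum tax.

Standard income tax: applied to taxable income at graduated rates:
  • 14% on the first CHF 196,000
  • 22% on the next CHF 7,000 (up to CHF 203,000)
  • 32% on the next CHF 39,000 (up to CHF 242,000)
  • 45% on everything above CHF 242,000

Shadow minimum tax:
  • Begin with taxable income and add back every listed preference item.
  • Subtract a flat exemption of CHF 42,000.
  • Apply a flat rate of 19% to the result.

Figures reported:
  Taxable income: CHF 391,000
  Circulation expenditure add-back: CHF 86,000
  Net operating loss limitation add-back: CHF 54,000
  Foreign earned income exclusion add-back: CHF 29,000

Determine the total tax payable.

Shadow minimum tax:
  Adjusted income: CHF 391,000 + CHF 86,000 + CHF 54,000 + CHF 29,000 = CHF 560,000
  Less exemption CHF 42,000 → base CHF 518,000
  CHF 518,000 × 19% = CHF 98,420

Standard income tax:
  CHF 196,000 × 14% = CHF 27,440
  CHF 7,000 × 22% = CHF 1,540
  CHF 39,000 × 32% = CHF 12,480
  CHF 149,000 × 45% = CHF 67,050
  → CHF 108,510

CHF 108,510 > CHF 98,420, so the standard income tax governs.

CHF 108,510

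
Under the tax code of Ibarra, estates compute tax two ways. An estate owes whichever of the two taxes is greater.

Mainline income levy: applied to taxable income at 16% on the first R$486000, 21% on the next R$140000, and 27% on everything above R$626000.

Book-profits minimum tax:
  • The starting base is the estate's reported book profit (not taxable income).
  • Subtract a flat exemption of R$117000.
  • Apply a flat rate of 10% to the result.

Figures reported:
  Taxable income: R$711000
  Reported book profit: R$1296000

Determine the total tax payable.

Mainline income levy:
  R$486000 × 16% = R$77760
  R$140000 × 21% = R$29400
  R$85000 × 27% = R$22950
  → R$130110

Book-profits minimum tax:
  Base (reported book profit): R$1296000
  Less exemption R$117000 → base R$1179000
  R$1179000 × 10% = R$117900

R$130110 > R$117900, so the mainline income levy governs.

R$130110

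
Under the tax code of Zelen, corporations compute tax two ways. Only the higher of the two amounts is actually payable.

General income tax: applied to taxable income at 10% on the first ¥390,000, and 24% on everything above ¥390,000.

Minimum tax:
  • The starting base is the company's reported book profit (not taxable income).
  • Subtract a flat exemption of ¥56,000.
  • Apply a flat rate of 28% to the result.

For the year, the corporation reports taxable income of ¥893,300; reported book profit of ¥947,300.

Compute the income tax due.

¥249,564

Minimum tax:
  Base (reported book profit): ¥947,300
  Less exemption ¥56,000 → base ¥891,300
  ¥891,300 × 28% = ¥249,564

General income tax:
  ¥390,000 × 10% = ¥39,000
  ¥503,300 × 24% = ¥120,792
  → ¥159,792

¥249,564 > ¥159,792, so the minimum tax is the binding amount.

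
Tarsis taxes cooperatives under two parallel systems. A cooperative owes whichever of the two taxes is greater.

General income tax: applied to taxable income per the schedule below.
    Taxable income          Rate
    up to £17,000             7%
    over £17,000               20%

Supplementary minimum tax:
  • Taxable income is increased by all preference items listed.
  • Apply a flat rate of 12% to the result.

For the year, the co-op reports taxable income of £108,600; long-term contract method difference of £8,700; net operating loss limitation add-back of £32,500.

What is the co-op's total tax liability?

£19,510

General income tax:
  £17,000 × 7% = £1,190
  £91,600 × 20% = £18,320
  → £19,510

Supplementary minimum tax:
  Adjusted income: £108,600 + £8,700 + £32,500 = £149,800
  £149,800 × 12% = £17,976

£19,510 > £17,976, so the general income tax governs.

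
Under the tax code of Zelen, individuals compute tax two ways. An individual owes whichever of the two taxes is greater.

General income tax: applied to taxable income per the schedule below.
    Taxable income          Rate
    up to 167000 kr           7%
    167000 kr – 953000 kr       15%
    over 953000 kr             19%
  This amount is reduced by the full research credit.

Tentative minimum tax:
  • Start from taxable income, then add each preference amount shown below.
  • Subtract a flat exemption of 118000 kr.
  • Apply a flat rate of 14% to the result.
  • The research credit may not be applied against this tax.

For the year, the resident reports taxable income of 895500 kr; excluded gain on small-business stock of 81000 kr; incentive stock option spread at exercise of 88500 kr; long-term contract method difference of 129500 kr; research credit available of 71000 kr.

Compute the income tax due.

150710 kr

General income tax:
  167000 kr × 7% = 11690 kr
  728500 kr × 15% = 109275 kr
  → 120965 kr
  Less research credit 71000 kr → 49965 kr

Tentative minimum tax:
  Adjusted income: 895500 kr + 81000 kr + 88500 kr + 129500 kr = 1194500 kr
  Less exemption 118000 kr → base 1076500 kr
  1076500 kr × 14% = 150710 kr

150710 kr > 49965 kr, so the tentative minimum tax is the binding amount.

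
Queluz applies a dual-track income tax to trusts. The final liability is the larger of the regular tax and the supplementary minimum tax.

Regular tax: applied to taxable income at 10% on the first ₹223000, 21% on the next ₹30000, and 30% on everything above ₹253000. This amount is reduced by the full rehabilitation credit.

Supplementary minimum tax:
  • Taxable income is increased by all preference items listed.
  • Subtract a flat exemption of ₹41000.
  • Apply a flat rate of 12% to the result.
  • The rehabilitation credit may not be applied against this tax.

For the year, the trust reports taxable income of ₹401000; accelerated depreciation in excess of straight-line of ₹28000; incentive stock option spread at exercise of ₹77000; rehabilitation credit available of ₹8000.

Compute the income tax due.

₹65000

Supplementary minimum tax:
  Adjusted income: ₹401000 + ₹28000 + ₹77000 = ₹506000
  Less exemption ₹41000 → base ₹465000
  ₹465000 × 12% = ₹55800

Regular tax:
  ₹223000 × 10% = ₹22300
  ₹30000 × 21% = ₹6300
  ₹148000 × 30% = ₹44400
  → ₹73000
  Less rehabilitation credit ₹8000 → ₹65000

₹65000 > ₹55800, so the regular tax governs.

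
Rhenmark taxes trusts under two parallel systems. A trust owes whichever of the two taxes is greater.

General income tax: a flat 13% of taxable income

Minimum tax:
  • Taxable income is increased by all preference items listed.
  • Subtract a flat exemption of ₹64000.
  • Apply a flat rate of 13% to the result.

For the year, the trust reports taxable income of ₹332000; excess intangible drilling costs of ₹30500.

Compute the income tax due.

Minimum tax:
  Adjusted income: ₹332000 + ₹30500 = ₹362500
  Less exemption ₹64000 → base ₹298500
  ₹298500 × 13% = ₹38805

General income tax:
  ₹332000 × 13% = ₹43160

₹43160 > ₹38805, so the general income tax governs.

₹43160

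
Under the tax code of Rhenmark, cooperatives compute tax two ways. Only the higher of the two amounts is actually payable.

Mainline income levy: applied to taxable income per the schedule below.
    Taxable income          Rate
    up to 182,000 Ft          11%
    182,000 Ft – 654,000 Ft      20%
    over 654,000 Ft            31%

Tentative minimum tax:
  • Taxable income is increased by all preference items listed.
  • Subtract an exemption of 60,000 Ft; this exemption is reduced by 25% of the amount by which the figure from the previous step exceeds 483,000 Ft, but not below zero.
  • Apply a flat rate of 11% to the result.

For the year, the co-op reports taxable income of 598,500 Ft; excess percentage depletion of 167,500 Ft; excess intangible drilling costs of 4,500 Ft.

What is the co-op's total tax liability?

Mainline income levy:
  182,000 Ft × 11% = 20,020 Ft
  416,500 Ft × 20% = 83,300 Ft
  → 103,320 Ft

Tentative minimum tax:
  Adjusted income: 598,500 Ft + 167,500 Ft + 4,500 Ft = 770,500 Ft
  Exemption: 25% × (770,500 Ft − 483,000 Ft) = 71,875 Ft ≥ 60,000 Ft, so the exemption is fully phased out
  Base: 770,500 Ft − 0 Ft = 770,500 Ft
  770,500 Ft × 11% = 84,755 Ft

103,320 Ft > 84,755 Ft, so the mainline income levy governs.

103,320 Ft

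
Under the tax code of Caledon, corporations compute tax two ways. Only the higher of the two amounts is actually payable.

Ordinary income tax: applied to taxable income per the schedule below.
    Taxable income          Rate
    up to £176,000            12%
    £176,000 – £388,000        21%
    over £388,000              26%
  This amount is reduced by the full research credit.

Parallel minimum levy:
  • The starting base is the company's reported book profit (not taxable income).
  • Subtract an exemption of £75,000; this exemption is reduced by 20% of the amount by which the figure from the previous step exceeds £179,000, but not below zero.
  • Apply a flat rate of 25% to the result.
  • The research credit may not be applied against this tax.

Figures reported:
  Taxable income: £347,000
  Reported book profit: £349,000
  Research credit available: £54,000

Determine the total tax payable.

Parallel minimum levy:
  Base (reported book profit): £349,000
  Exemption: £75,000 − 20% × (£349,000 − £179,000) = £75,000 − £34,000 = £41,000
  Base: £349,000 − £41,000 = £308,000
  £308,000 × 25% = £77,000

Ordinary income tax:
  £176,000 × 12% = £21,120
  £171,000 × 21% = £35,910
  → £57,030
  Less research credit £54,000 → £3,030

£77,000 > £3,030, so the parallel minimum levy is the binding amount.

£77,000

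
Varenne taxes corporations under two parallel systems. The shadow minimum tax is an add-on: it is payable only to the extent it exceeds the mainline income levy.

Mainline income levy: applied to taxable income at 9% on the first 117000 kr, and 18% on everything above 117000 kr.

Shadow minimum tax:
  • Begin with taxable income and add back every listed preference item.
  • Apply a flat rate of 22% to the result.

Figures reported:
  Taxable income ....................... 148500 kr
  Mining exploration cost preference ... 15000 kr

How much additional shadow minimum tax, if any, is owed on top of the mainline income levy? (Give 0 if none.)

19770 kr

Mainline income levy:
  117000 kr × 9% = 10530 kr
  31500 kr × 18% = 5670 kr
  → 16200 kr

Shadow minimum tax:
  Adjusted income: 148500 kr + 15000 kr = 163500 kr
  163500 kr × 22% = 35970 kr

Excess of shadow minimum tax over mainline income levy: 35970 kr − 16200 kr = 19770 kr.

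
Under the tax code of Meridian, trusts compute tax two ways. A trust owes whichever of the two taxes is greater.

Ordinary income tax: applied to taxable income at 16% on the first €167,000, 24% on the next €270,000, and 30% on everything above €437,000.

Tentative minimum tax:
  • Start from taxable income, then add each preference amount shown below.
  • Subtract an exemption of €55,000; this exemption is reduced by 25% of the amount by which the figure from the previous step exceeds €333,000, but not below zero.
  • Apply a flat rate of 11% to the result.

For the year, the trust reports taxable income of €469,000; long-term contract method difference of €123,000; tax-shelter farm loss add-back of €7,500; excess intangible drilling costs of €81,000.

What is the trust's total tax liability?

€101,120

Ordinary income tax:
  €167,000 × 16% = €26,720
  €270,000 × 24% = €64,800
  €32,000 × 30% = €9,600
  → €101,120

Tentative minimum tax:
  Adjusted income: €469,000 + €123,000 + €7,500 + €81,000 = €680,500
  Exemption: 25% × (€680,500 − €333,000) = €86,875 ≥ €55,000, so the exemption is fully phased out
  Base: €680,500 − €0 = €680,500
  €680,500 × 11% = €74,855

€101,120 > €74,855, so the ordinary income tax governs.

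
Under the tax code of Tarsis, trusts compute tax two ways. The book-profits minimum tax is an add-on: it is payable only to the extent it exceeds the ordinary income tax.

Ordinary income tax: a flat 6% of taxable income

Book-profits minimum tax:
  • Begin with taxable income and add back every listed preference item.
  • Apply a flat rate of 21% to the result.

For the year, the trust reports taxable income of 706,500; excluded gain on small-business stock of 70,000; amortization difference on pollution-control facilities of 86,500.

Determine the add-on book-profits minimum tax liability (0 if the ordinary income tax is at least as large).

Book-profits minimum tax:
  Adjusted income: 706,500 + 70,000 + 86,500 = 863,000
  863,000 × 21% = 181,230

Ordinary income tax:
  706,500 × 6% = 42,390

Excess of book-profits minimum tax over ordinary income tax: 181,230 − 42,390 = 138,840.

138,840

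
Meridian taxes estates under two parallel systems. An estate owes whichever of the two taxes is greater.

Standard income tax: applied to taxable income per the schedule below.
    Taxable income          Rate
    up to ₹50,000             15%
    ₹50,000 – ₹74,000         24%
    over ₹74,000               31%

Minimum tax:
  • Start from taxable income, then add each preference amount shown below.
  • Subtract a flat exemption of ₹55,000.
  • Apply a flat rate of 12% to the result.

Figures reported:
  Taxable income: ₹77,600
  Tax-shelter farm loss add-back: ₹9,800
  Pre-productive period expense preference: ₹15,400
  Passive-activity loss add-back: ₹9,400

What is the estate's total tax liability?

Minimum tax:
  Adjusted income: ₹77,600 + ₹9,800 + ₹15,400 + ₹9,400 = ₹112,200
  Less exemption ₹55,000 → base ₹57,200
  ₹57,200 × 12% = ₹6,864

Standard income tax:
  ₹50,000 × 15% = ₹7,500
  ₹24,000 × 24% = ₹5,760
  ₹3,600 × 31% = ₹1,116
  → ₹14,376

₹14,376 > ₹6,864, so the standard income tax governs.

₹14,376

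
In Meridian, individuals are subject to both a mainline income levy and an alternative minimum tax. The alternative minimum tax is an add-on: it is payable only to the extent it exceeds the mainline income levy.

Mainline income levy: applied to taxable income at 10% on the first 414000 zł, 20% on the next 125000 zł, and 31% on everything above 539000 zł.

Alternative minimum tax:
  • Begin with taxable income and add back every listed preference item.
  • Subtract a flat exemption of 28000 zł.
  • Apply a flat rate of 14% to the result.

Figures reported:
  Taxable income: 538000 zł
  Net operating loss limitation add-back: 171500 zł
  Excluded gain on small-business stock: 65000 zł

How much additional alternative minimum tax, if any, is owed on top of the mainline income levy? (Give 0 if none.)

38310 zł

Alternative minimum tax:
  Adjusted income: 538000 zł + 171500 zł + 65000 zł = 774500 zł
  Less exemption 28000 zł → base 746500 zł
  746500 zł × 14% = 104510 zł

Mainline income levy:
  414000 zł × 10% = 41400 zł
  124000 zł × 20% = 24800 zł
  → 66200 zł

Excess of alternative minimum tax over mainline income levy: 104510 zł − 66200 zł = 38310 zł.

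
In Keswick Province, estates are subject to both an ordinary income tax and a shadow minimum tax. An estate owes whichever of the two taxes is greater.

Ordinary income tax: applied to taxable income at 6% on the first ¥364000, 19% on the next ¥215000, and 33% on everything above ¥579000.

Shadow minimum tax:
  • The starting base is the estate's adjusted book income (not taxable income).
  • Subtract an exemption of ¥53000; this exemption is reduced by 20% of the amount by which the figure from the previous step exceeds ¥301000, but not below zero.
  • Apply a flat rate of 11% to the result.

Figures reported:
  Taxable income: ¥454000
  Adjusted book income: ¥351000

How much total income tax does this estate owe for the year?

Ordinary income tax:
  ¥364000 × 6% = ¥21840
  ¥90000 × 19% = ¥17100
  → ¥38940

Shadow minimum tax:
  Base (adjusted book income): ¥351000
  Exemption: ¥53000 − 20% × (¥351000 − ¥301000) = ¥53000 − ¥10000 = ¥43000
  Base: ¥351000 − ¥43000 = ¥308000
  ¥308000 × 11% = ¥33880

¥38940 > ¥33880, so the ordinary income tax governs.

¥38940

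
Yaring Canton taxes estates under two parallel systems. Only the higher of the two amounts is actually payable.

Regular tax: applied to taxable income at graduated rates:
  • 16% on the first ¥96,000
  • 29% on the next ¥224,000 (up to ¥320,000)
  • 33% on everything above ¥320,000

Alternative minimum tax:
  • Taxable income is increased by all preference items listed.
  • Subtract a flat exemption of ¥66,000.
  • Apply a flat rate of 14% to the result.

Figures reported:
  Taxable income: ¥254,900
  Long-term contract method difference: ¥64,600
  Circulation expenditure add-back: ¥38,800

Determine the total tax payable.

¥61,441

Alternative minimum tax:
  Adjusted income: ¥254,900 + ¥64,600 + ¥38,800 = ¥358,300
  Less exemption ¥66,000 → base ¥292,300
  ¥292,300 × 14% = ¥40,922

Regular tax:
  ¥96,000 × 16% = ¥15,360
  ¥158,900 × 29% = ¥46,081
  → ¥61,441

¥61,441 > ¥40,922, so the regular tax governs.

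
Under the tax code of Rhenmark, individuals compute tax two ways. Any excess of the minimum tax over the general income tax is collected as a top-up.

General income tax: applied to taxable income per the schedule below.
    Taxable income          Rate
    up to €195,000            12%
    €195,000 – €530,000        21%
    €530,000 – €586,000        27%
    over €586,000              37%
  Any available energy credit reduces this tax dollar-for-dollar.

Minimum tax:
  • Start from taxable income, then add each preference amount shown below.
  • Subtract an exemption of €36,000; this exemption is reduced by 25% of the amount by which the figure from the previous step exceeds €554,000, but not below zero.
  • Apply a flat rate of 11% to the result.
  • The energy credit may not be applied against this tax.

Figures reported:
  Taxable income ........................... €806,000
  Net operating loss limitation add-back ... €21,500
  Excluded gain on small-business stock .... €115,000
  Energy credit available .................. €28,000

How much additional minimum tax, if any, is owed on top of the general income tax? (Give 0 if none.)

€0

General income tax:
  €195,000 × 12% = €23,400
  €335,000 × 21% = €70,350
  €56,000 × 27% = €15,120
  €220,000 × 37% = €81,400
  → €190,270
  Less energy credit €28,000 → €162,270

Minimum tax:
  Adjusted income: €806,000 + €21,500 + €115,000 = €942,500
  Exemption: 25% × (€942,500 − €554,000) = €97,125 ≥ €36,000, so the exemption is fully phased out
  Base: €942,500 − €0 = €942,500
  €942,500 × 11% = €103,675

€103,675 ≤ €162,270, so no add-on is due.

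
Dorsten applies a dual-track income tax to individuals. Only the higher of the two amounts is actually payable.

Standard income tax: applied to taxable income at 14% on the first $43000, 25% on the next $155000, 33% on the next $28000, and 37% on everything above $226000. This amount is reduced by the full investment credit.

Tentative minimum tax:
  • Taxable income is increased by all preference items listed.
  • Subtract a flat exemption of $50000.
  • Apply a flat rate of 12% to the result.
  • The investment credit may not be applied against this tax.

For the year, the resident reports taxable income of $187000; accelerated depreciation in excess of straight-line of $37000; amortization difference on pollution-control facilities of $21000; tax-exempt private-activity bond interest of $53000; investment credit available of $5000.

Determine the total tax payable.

$37020

Standard income tax:
  $43000 × 14% = $6020
  $144000 × 25% = $36000
  → $42020
  Less investment credit $5000 → $37020

Tentative minimum tax:
  Adjusted income: $187000 + $37000 + $21000 + $53000 = $298000
  Less exemption $50000 → base $248000
  $248000 × 12% = $29760

$37020 > $29760, so the standard income tax governs.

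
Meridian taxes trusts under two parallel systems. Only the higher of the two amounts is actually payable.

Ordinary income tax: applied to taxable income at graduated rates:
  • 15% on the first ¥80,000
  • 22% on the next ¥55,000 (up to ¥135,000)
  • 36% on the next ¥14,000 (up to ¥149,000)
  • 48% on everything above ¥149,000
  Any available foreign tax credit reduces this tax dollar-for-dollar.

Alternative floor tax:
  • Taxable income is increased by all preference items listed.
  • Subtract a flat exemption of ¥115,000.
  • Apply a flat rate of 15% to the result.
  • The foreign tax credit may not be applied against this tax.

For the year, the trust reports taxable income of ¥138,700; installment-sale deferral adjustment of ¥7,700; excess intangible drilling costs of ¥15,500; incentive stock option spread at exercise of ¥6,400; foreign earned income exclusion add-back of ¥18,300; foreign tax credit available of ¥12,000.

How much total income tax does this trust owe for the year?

Alternative floor tax:
  Adjusted income: ¥138,700 + ¥7,700 + ¥15,500 + ¥6,400 + ¥18,300 = ¥186,600
  Less exemption ¥115,000 → base ¥71,600
  ¥71,600 × 15% = ¥10,740

Ordinary income tax:
  ¥80,000 × 15% = ¥12,000
  ¥55,000 × 22% = ¥12,100
  ¥3,700 × 36% = ¥1,332
  → ¥25,432
  Less foreign tax credit ¥12,000 → ¥13,432

¥13,432 > ¥10,740, so the ordinary income tax governs.

¥13,432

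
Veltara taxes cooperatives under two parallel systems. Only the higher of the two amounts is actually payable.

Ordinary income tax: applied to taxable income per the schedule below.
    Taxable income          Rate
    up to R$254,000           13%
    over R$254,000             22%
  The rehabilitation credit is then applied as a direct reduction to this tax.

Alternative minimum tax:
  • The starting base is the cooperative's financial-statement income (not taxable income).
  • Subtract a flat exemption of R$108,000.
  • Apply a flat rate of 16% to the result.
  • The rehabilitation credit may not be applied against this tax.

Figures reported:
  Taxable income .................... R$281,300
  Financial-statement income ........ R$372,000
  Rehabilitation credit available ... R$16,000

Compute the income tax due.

R$42,240

Alternative minimum tax:
  Base (financial-statement income): R$372,000
  Less exemption R$108,000 → base R$264,000
  R$264,000 × 16% = R$42,240

Ordinary income tax:
  R$254,000 × 13% = R$33,020
  R$27,300 × 22% = R$6,006
  → R$39,026
  Less rehabilitation credit R$16,000 → R$23,026

R$42,240 > R$23,026, so the alternative minimum tax is the binding amount.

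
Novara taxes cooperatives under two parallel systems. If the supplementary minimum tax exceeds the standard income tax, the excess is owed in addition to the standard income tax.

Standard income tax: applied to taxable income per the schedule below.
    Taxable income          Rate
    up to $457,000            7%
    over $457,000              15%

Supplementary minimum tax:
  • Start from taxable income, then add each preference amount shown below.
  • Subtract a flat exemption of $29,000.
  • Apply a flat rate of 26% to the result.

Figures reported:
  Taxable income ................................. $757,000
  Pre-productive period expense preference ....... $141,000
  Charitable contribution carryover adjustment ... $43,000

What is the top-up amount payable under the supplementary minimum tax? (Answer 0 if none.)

$160,130

Standard income tax:
  $457,000 × 7% = $31,990
  $300,000 × 15% = $45,000
  → $76,990

Supplementary minimum tax:
  Adjusted income: $757,000 + $141,000 + $43,000 = $941,000
  Less exemption $29,000 → base $912,000
  $912,000 × 26% = $237,120

Excess of supplementary minimum tax over standard income tax: $237,120 − $76,990 = $160,130.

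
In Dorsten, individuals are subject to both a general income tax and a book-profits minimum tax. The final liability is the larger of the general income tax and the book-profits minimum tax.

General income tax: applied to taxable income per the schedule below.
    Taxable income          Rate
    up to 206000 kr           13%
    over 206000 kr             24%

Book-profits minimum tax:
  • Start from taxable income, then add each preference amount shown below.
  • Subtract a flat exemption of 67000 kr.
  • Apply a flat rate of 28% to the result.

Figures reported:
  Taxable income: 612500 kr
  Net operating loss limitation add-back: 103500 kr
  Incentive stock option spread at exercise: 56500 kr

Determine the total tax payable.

197540 kr

Book-profits minimum tax:
  Adjusted income: 612500 kr + 103500 kr + 56500 kr = 772500 kr
  Less exemption 67000 kr → base 705500 kr
  705500 kr × 28% = 197540 kr

General income tax:
  206000 kr × 13% = 26780 kr
  406500 kr × 24% = 97560 kr
  → 124340 kr

197540 kr > 124340 kr, so the book-profits minimum tax is the binding amount.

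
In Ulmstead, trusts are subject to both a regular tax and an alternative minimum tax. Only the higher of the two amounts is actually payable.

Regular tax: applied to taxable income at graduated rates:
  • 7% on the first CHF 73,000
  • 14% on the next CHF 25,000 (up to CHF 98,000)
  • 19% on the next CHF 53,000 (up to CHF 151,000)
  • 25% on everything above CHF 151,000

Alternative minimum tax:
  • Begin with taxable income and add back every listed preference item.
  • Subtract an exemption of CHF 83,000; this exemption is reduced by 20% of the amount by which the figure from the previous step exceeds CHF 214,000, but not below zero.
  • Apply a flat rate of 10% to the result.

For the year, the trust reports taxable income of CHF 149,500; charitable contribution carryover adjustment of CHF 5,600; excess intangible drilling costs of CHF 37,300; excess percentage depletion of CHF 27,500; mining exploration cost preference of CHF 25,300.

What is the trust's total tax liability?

CHF 18,395

Alternative minimum tax:
  Adjusted income: CHF 149,500 + CHF 5,600 + CHF 37,300 + CHF 27,500 + CHF 25,300 = CHF 245,200
  Exemption: CHF 83,000 − 20% × (CHF 245,200 − CHF 214,000) = CHF 83,000 − CHF 6,240 = CHF 76,760
  Base: CHF 245,200 − CHF 76,760 = CHF 168,440
  CHF 168,440 × 10% = CHF 16,844

Regular tax:
  CHF 73,000 × 7% = CHF 5,110
  CHF 25,000 × 14% = CHF 3,500
  CHF 51,500 × 19% = CHF 9,785
  → CHF 18,395

CHF 18,395 > CHF 16,844, so the regular tax governs.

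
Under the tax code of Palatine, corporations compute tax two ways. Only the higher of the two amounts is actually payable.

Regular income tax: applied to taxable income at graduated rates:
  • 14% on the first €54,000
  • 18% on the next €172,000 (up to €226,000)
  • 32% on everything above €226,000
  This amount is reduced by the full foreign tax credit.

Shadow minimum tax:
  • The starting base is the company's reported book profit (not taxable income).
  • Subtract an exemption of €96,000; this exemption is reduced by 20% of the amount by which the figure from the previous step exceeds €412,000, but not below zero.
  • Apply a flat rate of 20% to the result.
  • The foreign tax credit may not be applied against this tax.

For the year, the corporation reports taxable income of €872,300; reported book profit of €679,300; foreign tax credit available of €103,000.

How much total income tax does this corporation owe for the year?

Shadow minimum tax:
  Base (reported book profit): €679,300
  Exemption: €96,000 − 20% × (€679,300 − €412,000) = €96,000 − €53,460 = €42,540
  Base: €679,300 − €42,540 = €636,760
  €636,760 × 20% = €127,352

Regular income tax:
  €54,000 × 14% = €7,560
  €172,000 × 18% = €30,960
  €646,300 × 32% = €206,816
  → €245,336
  Less foreign tax credit €103,000 → €142,336

€142,336 > €127,352, so the regular income tax governs.

€142,336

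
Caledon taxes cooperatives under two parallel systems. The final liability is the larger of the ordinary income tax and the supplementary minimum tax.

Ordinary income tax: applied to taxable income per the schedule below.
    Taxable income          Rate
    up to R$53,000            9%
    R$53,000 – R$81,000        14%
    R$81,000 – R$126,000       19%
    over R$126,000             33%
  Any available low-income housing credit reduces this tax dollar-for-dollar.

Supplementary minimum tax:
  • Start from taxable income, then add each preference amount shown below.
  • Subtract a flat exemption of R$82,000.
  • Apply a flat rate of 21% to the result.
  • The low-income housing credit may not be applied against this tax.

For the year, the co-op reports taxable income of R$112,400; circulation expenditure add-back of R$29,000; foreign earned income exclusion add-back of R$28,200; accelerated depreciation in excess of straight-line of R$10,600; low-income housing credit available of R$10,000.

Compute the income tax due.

Supplementary minimum tax:
  Adjusted income: R$112,400 + R$29,000 + R$28,200 + R$10,600 = R$180,200
  Less exemption R$82,000 → base R$98,200
  R$98,200 × 21% = R$20,622

Ordinary income tax:
  R$53,000 × 9% = R$4,770
  R$28,000 × 14% = R$3,920
  R$31,400 × 19% = R$5,966
  → R$14,656
  Less low-income housing credit R$10,000 → R$4,656

R$20,622 > R$4,656, so the supplementary minimum tax is the binding amount.

R$20,622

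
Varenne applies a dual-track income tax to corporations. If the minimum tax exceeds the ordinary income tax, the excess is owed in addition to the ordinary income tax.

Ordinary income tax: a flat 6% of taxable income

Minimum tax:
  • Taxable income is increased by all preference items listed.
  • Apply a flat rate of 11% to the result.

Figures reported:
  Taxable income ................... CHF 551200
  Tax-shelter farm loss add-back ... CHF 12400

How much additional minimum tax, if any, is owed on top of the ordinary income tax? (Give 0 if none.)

CHF 28924

Minimum tax:
  Adjusted income: CHF 551200 + CHF 12400 = CHF 563600
  CHF 563600 × 11% = CHF 61996

Ordinary income tax:
  CHF 551200 × 6% = CHF 33072

Excess of minimum tax over ordinary income tax: CHF 61996 − CHF 33072 = CHF 28924.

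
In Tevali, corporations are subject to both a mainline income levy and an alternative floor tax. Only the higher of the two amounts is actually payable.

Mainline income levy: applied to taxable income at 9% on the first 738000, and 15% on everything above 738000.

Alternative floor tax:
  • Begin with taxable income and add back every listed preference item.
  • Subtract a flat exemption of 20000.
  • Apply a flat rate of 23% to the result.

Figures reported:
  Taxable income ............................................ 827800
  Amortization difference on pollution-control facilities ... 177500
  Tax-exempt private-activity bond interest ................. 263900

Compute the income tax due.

Alternative floor tax:
  Adjusted income: 827800 + 177500 + 263900 = 1269200
  Less exemption 20000 → base 1249200
  1249200 × 23% = 287316

Mainline income levy:
  738000 × 9% = 66420
  89800 × 15% = 13470
  → 79890

287316 > 79890, so the alternative floor tax is the binding amount.

287316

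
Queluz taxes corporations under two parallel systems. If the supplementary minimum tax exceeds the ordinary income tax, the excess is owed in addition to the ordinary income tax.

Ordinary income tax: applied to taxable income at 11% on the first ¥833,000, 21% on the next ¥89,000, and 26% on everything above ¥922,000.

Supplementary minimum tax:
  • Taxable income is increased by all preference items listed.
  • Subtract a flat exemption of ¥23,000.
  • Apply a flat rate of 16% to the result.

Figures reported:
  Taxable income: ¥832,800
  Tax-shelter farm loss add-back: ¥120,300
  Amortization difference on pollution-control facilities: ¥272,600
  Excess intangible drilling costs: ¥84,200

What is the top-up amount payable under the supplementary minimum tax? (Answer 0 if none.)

¥114,296

Ordinary income tax:
  ¥832,800 × 11% = ¥91,608

Supplementary minimum tax:
  Adjusted income: ¥832,800 + ¥120,300 + ¥272,600 + ¥84,200 = ¥1,309,900
  Less exemption ¥23,000 → base ¥1,286,900
  ¥1,286,900 × 16% = ¥205,904

Excess of supplementary minimum tax over ordinary income tax: ¥205,904 − ¥91,608 = ¥114,296.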